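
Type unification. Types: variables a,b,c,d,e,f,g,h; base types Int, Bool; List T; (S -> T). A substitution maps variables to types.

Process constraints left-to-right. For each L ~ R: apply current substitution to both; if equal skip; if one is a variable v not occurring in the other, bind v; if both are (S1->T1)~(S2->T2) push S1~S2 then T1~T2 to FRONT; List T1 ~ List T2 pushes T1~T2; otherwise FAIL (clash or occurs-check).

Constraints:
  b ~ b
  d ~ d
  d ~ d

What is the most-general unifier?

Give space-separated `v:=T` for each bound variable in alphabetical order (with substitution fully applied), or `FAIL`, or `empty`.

Answer: empty

Derivation:
step 1: unify b ~ b  [subst: {-} | 2 pending]
  -> identical, skip
step 2: unify d ~ d  [subst: {-} | 1 pending]
  -> identical, skip
step 3: unify d ~ d  [subst: {-} | 0 pending]
  -> identical, skip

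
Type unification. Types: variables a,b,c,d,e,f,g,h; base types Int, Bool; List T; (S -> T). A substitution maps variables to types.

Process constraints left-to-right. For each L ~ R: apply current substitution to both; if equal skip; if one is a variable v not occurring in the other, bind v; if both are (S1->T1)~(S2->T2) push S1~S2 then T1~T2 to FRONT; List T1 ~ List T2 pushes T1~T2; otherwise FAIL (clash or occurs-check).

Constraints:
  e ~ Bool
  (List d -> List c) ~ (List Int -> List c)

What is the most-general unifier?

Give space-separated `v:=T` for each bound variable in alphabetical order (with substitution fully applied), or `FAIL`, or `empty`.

Answer: d:=Int e:=Bool

Derivation:
step 1: unify e ~ Bool  [subst: {-} | 1 pending]
  bind e := Bool
step 2: unify (List d -> List c) ~ (List Int -> List c)  [subst: {e:=Bool} | 0 pending]
  -> decompose arrow: push List d~List Int, List c~List c
step 3: unify List d ~ List Int  [subst: {e:=Bool} | 1 pending]
  -> decompose List: push d~Int
step 4: unify d ~ Int  [subst: {e:=Bool} | 1 pending]
  bind d := Int
step 5: unify List c ~ List c  [subst: {e:=Bool, d:=Int} | 0 pending]
  -> identical, skip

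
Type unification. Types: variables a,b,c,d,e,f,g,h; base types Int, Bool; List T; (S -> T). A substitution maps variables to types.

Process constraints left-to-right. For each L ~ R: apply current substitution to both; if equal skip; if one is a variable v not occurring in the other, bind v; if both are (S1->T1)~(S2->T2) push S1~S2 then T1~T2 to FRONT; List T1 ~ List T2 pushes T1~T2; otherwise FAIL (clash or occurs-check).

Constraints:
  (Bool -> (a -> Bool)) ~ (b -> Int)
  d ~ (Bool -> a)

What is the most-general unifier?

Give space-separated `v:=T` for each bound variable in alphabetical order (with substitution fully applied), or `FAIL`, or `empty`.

step 1: unify (Bool -> (a -> Bool)) ~ (b -> Int)  [subst: {-} | 1 pending]
  -> decompose arrow: push Bool~b, (a -> Bool)~Int
step 2: unify Bool ~ b  [subst: {-} | 2 pending]
  bind b := Bool
step 3: unify (a -> Bool) ~ Int  [subst: {b:=Bool} | 1 pending]
  clash: (a -> Bool) vs Int

Answer: FAIL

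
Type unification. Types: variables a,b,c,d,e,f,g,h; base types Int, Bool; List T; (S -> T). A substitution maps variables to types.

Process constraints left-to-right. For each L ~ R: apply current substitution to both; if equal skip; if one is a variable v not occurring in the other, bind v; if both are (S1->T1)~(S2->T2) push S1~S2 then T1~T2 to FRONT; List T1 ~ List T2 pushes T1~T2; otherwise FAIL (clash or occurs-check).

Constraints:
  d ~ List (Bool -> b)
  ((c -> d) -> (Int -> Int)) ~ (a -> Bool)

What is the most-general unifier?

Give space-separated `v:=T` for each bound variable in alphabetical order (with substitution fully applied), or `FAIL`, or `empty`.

step 1: unify d ~ List (Bool -> b)  [subst: {-} | 1 pending]
  bind d := List (Bool -> b)
step 2: unify ((c -> List (Bool -> b)) -> (Int -> Int)) ~ (a -> Bool)  [subst: {d:=List (Bool -> b)} | 0 pending]
  -> decompose arrow: push (c -> List (Bool -> b))~a, (Int -> Int)~Bool
step 3: unify (c -> List (Bool -> b)) ~ a  [subst: {d:=List (Bool -> b)} | 1 pending]
  bind a := (c -> List (Bool -> b))
step 4: unify (Int -> Int) ~ Bool  [subst: {d:=List (Bool -> b), a:=(c -> List (Bool -> b))} | 0 pending]
  clash: (Int -> Int) vs Bool

Answer: FAIL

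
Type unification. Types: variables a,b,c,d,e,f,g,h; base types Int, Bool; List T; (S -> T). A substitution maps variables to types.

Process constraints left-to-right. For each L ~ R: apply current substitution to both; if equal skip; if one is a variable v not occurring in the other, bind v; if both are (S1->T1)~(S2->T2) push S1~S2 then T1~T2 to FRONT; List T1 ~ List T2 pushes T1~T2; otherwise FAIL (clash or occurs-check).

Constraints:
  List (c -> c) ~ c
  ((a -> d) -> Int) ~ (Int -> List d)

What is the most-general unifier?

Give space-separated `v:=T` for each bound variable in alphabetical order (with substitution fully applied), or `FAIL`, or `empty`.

step 1: unify List (c -> c) ~ c  [subst: {-} | 1 pending]
  occurs-check fail

Answer: FAIL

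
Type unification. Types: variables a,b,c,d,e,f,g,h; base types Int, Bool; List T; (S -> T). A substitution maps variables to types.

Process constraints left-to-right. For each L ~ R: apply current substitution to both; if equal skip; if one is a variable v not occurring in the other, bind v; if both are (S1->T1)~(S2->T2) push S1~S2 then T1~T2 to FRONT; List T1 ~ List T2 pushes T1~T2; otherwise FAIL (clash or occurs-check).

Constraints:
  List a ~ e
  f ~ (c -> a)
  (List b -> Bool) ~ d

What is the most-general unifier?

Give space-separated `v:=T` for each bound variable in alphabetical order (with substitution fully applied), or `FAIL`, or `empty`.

step 1: unify List a ~ e  [subst: {-} | 2 pending]
  bind e := List a
step 2: unify f ~ (c -> a)  [subst: {e:=List a} | 1 pending]
  bind f := (c -> a)
step 3: unify (List b -> Bool) ~ d  [subst: {e:=List a, f:=(c -> a)} | 0 pending]
  bind d := (List b -> Bool)

Answer: d:=(List b -> Bool) e:=List a f:=(c -> a)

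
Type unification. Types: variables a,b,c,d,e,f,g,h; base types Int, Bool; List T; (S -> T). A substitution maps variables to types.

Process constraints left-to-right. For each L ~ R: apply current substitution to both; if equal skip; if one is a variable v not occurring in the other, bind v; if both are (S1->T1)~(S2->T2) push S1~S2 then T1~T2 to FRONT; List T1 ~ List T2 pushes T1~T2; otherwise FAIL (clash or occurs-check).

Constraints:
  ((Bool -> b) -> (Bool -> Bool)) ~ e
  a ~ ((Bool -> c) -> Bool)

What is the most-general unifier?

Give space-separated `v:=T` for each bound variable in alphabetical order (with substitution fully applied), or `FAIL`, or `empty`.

step 1: unify ((Bool -> b) -> (Bool -> Bool)) ~ e  [subst: {-} | 1 pending]
  bind e := ((Bool -> b) -> (Bool -> Bool))
step 2: unify a ~ ((Bool -> c) -> Bool)  [subst: {e:=((Bool -> b) -> (Bool -> Bool))} | 0 pending]
  bind a := ((Bool -> c) -> Bool)

Answer: a:=((Bool -> c) -> Bool) e:=((Bool -> b) -> (Bool -> Bool))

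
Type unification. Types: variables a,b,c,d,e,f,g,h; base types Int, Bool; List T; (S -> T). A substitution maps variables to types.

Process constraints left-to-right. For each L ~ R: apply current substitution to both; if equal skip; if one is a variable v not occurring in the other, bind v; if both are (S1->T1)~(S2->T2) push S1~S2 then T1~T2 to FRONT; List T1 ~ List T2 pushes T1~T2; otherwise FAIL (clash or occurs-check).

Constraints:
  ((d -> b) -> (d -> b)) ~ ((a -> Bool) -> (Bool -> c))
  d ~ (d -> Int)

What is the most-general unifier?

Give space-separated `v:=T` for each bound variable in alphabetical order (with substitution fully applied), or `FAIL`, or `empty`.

step 1: unify ((d -> b) -> (d -> b)) ~ ((a -> Bool) -> (Bool -> c))  [subst: {-} | 1 pending]
  -> decompose arrow: push (d -> b)~(a -> Bool), (d -> b)~(Bool -> c)
step 2: unify (d -> b) ~ (a -> Bool)  [subst: {-} | 2 pending]
  -> decompose arrow: push d~a, b~Bool
step 3: unify d ~ a  [subst: {-} | 3 pending]
  bind d := a
step 4: unify b ~ Bool  [subst: {d:=a} | 2 pending]
  bind b := Bool
step 5: unify (a -> Bool) ~ (Bool -> c)  [subst: {d:=a, b:=Bool} | 1 pending]
  -> decompose arrow: push a~Bool, Bool~c
step 6: unify a ~ Bool  [subst: {d:=a, b:=Bool} | 2 pending]
  bind a := Bool
step 7: unify Bool ~ c  [subst: {d:=a, b:=Bool, a:=Bool} | 1 pending]
  bind c := Bool
step 8: unify Bool ~ (Bool -> Int)  [subst: {d:=a, b:=Bool, a:=Bool, c:=Bool} | 0 pending]
  clash: Bool vs (Bool -> Int)

Answer: FAIL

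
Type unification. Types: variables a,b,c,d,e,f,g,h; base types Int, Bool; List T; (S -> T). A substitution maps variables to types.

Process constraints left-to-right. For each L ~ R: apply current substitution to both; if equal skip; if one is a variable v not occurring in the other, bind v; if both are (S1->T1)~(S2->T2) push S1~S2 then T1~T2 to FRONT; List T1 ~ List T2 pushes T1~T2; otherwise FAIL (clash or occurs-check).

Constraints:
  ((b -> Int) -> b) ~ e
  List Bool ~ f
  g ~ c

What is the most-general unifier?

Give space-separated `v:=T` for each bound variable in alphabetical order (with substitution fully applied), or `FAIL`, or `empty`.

step 1: unify ((b -> Int) -> b) ~ e  [subst: {-} | 2 pending]
  bind e := ((b -> Int) -> b)
step 2: unify List Bool ~ f  [subst: {e:=((b -> Int) -> b)} | 1 pending]
  bind f := List Bool
step 3: unify g ~ c  [subst: {e:=((b -> Int) -> b), f:=List Bool} | 0 pending]
  bind g := c

Answer: e:=((b -> Int) -> b) f:=List Bool g:=c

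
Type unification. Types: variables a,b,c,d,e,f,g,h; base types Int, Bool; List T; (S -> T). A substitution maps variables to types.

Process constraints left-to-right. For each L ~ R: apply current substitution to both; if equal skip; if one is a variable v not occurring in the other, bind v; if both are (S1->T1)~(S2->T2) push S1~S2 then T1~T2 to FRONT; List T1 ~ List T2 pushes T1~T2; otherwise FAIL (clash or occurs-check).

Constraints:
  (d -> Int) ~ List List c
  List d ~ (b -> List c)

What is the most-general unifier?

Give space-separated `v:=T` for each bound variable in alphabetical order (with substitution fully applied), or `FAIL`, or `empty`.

Answer: FAIL

Derivation:
step 1: unify (d -> Int) ~ List List c  [subst: {-} | 1 pending]
  clash: (d -> Int) vs List List c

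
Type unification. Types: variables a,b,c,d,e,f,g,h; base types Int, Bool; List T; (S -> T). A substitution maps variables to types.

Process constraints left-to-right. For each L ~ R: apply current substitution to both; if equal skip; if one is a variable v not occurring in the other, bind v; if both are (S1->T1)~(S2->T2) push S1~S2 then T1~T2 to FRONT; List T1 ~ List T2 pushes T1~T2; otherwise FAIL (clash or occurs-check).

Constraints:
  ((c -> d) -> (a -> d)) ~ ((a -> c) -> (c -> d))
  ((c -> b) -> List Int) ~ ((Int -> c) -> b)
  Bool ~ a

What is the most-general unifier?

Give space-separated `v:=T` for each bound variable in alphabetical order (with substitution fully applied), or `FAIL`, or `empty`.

Answer: FAIL

Derivation:
step 1: unify ((c -> d) -> (a -> d)) ~ ((a -> c) -> (c -> d))  [subst: {-} | 2 pending]
  -> decompose arrow: push (c -> d)~(a -> c), (a -> d)~(c -> d)
step 2: unify (c -> d) ~ (a -> c)  [subst: {-} | 3 pending]
  -> decompose arrow: push c~a, d~c
step 3: unify c ~ a  [subst: {-} | 4 pending]
  bind c := a
step 4: unify d ~ a  [subst: {c:=a} | 3 pending]
  bind d := a
step 5: unify (a -> a) ~ (a -> a)  [subst: {c:=a, d:=a} | 2 pending]
  -> identical, skip
step 6: unify ((a -> b) -> List Int) ~ ((Int -> a) -> b)  [subst: {c:=a, d:=a} | 1 pending]
  -> decompose arrow: push (a -> b)~(Int -> a), List Int~b
step 7: unify (a -> b) ~ (Int -> a)  [subst: {c:=a, d:=a} | 2 pending]
  -> decompose arrow: push a~Int, b~a
step 8: unify a ~ Int  [subst: {c:=a, d:=a} | 3 pending]
  bind a := Int
step 9: unify b ~ Int  [subst: {c:=a, d:=a, a:=Int} | 2 pending]
  bind b := Int
step 10: unify List Int ~ Int  [subst: {c:=a, d:=a, a:=Int, b:=Int} | 1 pending]
  clash: List Int vs Int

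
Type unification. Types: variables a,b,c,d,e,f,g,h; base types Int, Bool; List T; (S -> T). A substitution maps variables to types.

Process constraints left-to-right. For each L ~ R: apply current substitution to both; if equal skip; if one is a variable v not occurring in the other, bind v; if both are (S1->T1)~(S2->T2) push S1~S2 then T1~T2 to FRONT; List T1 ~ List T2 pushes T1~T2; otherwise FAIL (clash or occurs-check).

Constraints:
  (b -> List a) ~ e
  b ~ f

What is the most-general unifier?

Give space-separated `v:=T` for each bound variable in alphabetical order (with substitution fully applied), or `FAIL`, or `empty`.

Answer: b:=f e:=(f -> List a)

Derivation:
step 1: unify (b -> List a) ~ e  [subst: {-} | 1 pending]
  bind e := (b -> List a)
step 2: unify b ~ f  [subst: {e:=(b -> List a)} | 0 pending]
  bind b := f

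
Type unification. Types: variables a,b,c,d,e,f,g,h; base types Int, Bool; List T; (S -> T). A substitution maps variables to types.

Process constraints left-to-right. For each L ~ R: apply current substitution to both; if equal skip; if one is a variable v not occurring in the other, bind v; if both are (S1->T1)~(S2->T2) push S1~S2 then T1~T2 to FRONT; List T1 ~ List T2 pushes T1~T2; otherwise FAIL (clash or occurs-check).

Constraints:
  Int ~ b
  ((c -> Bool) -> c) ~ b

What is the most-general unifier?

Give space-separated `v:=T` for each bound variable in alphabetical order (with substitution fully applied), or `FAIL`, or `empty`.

Answer: FAIL

Derivation:
step 1: unify Int ~ b  [subst: {-} | 1 pending]
  bind b := Int
step 2: unify ((c -> Bool) -> c) ~ Int  [subst: {b:=Int} | 0 pending]
  clash: ((c -> Bool) -> c) vs Int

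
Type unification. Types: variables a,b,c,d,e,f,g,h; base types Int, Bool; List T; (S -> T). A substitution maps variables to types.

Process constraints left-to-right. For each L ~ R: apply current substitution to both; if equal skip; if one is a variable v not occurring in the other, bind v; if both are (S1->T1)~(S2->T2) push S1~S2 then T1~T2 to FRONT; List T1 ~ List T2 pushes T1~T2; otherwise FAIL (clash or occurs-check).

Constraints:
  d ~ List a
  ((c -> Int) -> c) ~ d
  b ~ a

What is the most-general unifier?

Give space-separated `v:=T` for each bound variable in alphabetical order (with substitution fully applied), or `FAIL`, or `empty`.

step 1: unify d ~ List a  [subst: {-} | 2 pending]
  bind d := List a
step 2: unify ((c -> Int) -> c) ~ List a  [subst: {d:=List a} | 1 pending]
  clash: ((c -> Int) -> c) vs List a

Answer: FAIL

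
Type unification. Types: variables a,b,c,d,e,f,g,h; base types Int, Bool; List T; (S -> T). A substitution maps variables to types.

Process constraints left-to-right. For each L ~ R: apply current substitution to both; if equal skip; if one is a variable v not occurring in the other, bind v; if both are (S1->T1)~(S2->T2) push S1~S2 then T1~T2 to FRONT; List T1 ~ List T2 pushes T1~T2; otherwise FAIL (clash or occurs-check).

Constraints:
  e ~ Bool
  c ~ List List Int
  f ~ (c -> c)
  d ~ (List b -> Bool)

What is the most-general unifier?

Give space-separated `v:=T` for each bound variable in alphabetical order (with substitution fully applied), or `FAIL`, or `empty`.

step 1: unify e ~ Bool  [subst: {-} | 3 pending]
  bind e := Bool
step 2: unify c ~ List List Int  [subst: {e:=Bool} | 2 pending]
  bind c := List List Int
step 3: unify f ~ (List List Int -> List List Int)  [subst: {e:=Bool, c:=List List Int} | 1 pending]
  bind f := (List List Int -> List List Int)
step 4: unify d ~ (List b -> Bool)  [subst: {e:=Bool, c:=List List Int, f:=(List List Int -> List List Int)} | 0 pending]
  bind d := (List b -> Bool)

Answer: c:=List List Int d:=(List b -> Bool) e:=Bool f:=(List List Int -> List List Int)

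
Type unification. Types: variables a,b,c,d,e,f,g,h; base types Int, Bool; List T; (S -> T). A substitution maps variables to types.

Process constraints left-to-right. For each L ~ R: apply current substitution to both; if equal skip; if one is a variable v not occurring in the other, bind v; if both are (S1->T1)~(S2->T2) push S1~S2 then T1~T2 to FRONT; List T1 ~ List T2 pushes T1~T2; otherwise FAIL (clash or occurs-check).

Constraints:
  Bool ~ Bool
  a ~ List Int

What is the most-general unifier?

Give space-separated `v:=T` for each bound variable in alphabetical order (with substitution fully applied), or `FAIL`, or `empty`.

Answer: a:=List Int

Derivation:
step 1: unify Bool ~ Bool  [subst: {-} | 1 pending]
  -> identical, skip
step 2: unify a ~ List Int  [subst: {-} | 0 pending]
  bind a := List Int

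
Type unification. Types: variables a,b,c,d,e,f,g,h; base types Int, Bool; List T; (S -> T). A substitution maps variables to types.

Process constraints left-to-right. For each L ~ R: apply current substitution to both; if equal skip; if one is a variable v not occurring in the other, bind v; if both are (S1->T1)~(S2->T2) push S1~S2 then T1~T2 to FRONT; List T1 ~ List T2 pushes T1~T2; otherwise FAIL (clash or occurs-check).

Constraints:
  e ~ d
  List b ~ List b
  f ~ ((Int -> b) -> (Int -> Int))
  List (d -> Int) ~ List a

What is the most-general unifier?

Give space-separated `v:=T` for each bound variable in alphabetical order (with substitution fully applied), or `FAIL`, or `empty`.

step 1: unify e ~ d  [subst: {-} | 3 pending]
  bind e := d
step 2: unify List b ~ List b  [subst: {e:=d} | 2 pending]
  -> identical, skip
step 3: unify f ~ ((Int -> b) -> (Int -> Int))  [subst: {e:=d} | 1 pending]
  bind f := ((Int -> b) -> (Int -> Int))
step 4: unify List (d -> Int) ~ List a  [subst: {e:=d, f:=((Int -> b) -> (Int -> Int))} | 0 pending]
  -> decompose List: push (d -> Int)~a
step 5: unify (d -> Int) ~ a  [subst: {e:=d, f:=((Int -> b) -> (Int -> Int))} | 0 pending]
  bind a := (d -> Int)

Answer: a:=(d -> Int) e:=d f:=((Int -> b) -> (Int -> Int))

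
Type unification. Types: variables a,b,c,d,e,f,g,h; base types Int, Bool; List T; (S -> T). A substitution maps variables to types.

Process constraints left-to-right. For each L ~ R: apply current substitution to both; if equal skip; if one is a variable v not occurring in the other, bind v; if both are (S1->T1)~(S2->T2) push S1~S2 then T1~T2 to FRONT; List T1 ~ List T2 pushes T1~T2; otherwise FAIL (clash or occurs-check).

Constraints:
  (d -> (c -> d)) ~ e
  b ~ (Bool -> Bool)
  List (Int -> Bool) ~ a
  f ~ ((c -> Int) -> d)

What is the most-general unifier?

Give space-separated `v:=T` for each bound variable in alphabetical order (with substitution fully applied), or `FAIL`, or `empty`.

Answer: a:=List (Int -> Bool) b:=(Bool -> Bool) e:=(d -> (c -> d)) f:=((c -> Int) -> d)

Derivation:
step 1: unify (d -> (c -> d)) ~ e  [subst: {-} | 3 pending]
  bind e := (d -> (c -> d))
step 2: unify b ~ (Bool -> Bool)  [subst: {e:=(d -> (c -> d))} | 2 pending]
  bind b := (Bool -> Bool)
step 3: unify List (Int -> Bool) ~ a  [subst: {e:=(d -> (c -> d)), b:=(Bool -> Bool)} | 1 pending]
  bind a := List (Int -> Bool)
step 4: unify f ~ ((c -> Int) -> d)  [subst: {e:=(d -> (c -> d)), b:=(Bool -> Bool), a:=List (Int -> Bool)} | 0 pending]
  bind f := ((c -> Int) -> d)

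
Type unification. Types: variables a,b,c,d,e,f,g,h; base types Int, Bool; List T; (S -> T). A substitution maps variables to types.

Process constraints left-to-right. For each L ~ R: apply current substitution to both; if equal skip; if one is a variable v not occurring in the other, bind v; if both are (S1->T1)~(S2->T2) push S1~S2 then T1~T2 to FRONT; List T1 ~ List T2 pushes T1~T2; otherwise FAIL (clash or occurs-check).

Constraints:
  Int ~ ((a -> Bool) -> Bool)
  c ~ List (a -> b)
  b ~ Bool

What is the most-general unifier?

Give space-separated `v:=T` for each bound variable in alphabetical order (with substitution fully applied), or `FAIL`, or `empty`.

step 1: unify Int ~ ((a -> Bool) -> Bool)  [subst: {-} | 2 pending]
  clash: Int vs ((a -> Bool) -> Bool)

Answer: FAIL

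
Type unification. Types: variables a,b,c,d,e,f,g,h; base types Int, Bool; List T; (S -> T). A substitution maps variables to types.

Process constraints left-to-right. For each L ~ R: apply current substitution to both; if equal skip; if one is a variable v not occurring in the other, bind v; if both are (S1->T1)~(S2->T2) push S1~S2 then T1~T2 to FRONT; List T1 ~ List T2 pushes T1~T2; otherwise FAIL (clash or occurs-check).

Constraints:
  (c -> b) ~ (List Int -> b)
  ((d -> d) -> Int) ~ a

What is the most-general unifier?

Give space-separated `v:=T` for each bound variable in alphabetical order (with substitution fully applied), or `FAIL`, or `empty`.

step 1: unify (c -> b) ~ (List Int -> b)  [subst: {-} | 1 pending]
  -> decompose arrow: push c~List Int, b~b
step 2: unify c ~ List Int  [subst: {-} | 2 pending]
  bind c := List Int
step 3: unify b ~ b  [subst: {c:=List Int} | 1 pending]
  -> identical, skip
step 4: unify ((d -> d) -> Int) ~ a  [subst: {c:=List Int} | 0 pending]
  bind a := ((d -> d) -> Int)

Answer: a:=((d -> d) -> Int) c:=List Int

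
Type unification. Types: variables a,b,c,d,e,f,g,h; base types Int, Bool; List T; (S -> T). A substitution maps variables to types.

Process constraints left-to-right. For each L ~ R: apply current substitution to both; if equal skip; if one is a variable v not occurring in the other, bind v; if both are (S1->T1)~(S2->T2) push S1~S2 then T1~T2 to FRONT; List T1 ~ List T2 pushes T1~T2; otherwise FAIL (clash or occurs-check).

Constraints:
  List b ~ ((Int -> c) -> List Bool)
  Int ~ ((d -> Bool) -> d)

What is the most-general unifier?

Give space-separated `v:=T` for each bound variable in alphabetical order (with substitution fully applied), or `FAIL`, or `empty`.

Answer: FAIL

Derivation:
step 1: unify List b ~ ((Int -> c) -> List Bool)  [subst: {-} | 1 pending]
  clash: List b vs ((Int -> c) -> List Bool)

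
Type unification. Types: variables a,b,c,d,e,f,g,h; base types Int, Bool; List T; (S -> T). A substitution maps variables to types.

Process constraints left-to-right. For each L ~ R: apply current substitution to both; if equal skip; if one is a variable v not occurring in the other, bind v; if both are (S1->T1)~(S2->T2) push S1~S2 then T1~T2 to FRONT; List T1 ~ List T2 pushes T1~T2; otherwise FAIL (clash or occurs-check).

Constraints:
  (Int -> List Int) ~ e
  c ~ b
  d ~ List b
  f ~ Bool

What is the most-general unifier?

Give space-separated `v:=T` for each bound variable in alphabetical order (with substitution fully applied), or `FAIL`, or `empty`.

step 1: unify (Int -> List Int) ~ e  [subst: {-} | 3 pending]
  bind e := (Int -> List Int)
step 2: unify c ~ b  [subst: {e:=(Int -> List Int)} | 2 pending]
  bind c := b
step 3: unify d ~ List b  [subst: {e:=(Int -> List Int), c:=b} | 1 pending]
  bind d := List b
step 4: unify f ~ Bool  [subst: {e:=(Int -> List Int), c:=b, d:=List b} | 0 pending]
  bind f := Bool

Answer: c:=b d:=List b e:=(Int -> List Int) f:=Bool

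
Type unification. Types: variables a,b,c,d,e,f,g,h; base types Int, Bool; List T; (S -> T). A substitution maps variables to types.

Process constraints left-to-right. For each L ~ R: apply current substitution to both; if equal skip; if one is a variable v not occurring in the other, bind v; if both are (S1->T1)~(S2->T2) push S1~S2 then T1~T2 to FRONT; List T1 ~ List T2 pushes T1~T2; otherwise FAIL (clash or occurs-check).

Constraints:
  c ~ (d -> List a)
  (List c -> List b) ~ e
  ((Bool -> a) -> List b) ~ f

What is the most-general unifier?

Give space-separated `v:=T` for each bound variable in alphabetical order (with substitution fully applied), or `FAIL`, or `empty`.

step 1: unify c ~ (d -> List a)  [subst: {-} | 2 pending]
  bind c := (d -> List a)
step 2: unify (List (d -> List a) -> List b) ~ e  [subst: {c:=(d -> List a)} | 1 pending]
  bind e := (List (d -> List a) -> List b)
step 3: unify ((Bool -> a) -> List b) ~ f  [subst: {c:=(d -> List a), e:=(List (d -> List a) -> List b)} | 0 pending]
  bind f := ((Bool -> a) -> List b)

Answer: c:=(d -> List a) e:=(List (d -> List a) -> List b) f:=((Bool -> a) -> List b)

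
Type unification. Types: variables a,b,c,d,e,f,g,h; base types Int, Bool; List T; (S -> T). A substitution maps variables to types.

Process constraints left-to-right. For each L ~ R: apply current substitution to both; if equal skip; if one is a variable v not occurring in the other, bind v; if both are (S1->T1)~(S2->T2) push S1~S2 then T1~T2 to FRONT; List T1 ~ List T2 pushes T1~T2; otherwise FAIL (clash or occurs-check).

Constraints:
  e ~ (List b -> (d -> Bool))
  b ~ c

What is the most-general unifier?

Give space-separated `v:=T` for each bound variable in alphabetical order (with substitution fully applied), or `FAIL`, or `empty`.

Answer: b:=c e:=(List c -> (d -> Bool))

Derivation:
step 1: unify e ~ (List b -> (d -> Bool))  [subst: {-} | 1 pending]
  bind e := (List b -> (d -> Bool))
step 2: unify b ~ c  [subst: {e:=(List b -> (d -> Bool))} | 0 pending]
  bind b := c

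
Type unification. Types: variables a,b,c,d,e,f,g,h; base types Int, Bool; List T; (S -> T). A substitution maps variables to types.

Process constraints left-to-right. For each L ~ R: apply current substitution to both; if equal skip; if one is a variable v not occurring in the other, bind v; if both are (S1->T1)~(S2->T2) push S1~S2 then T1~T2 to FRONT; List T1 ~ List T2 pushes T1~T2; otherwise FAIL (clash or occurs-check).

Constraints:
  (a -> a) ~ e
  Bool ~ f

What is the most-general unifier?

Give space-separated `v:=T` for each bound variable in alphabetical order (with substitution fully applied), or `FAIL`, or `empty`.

step 1: unify (a -> a) ~ e  [subst: {-} | 1 pending]
  bind e := (a -> a)
step 2: unify Bool ~ f  [subst: {e:=(a -> a)} | 0 pending]
  bind f := Bool

Answer: e:=(a -> a) f:=Bool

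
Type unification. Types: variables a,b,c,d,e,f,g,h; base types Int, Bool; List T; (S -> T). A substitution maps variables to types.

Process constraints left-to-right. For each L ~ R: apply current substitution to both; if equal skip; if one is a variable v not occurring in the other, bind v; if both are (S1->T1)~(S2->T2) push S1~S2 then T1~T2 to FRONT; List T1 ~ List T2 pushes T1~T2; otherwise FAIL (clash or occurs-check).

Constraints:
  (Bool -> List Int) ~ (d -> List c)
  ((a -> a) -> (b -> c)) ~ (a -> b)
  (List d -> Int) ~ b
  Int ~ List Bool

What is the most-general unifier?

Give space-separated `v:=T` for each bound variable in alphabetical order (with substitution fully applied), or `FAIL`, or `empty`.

step 1: unify (Bool -> List Int) ~ (d -> List c)  [subst: {-} | 3 pending]
  -> decompose arrow: push Bool~d, List Int~List c
step 2: unify Bool ~ d  [subst: {-} | 4 pending]
  bind d := Bool
step 3: unify List Int ~ List c  [subst: {d:=Bool} | 3 pending]
  -> decompose List: push Int~c
step 4: unify Int ~ c  [subst: {d:=Bool} | 3 pending]
  bind c := Int
step 5: unify ((a -> a) -> (b -> Int)) ~ (a -> b)  [subst: {d:=Bool, c:=Int} | 2 pending]
  -> decompose arrow: push (a -> a)~a, (b -> Int)~b
step 6: unify (a -> a) ~ a  [subst: {d:=Bool, c:=Int} | 3 pending]
  occurs-check fail

Answer: FAIL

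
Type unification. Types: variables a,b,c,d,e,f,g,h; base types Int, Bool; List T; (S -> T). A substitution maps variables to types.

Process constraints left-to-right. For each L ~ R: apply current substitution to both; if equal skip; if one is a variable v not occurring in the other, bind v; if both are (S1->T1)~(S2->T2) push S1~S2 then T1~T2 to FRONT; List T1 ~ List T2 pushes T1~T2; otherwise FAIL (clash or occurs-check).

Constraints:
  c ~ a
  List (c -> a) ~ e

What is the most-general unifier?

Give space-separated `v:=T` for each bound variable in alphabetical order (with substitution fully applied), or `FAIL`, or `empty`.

step 1: unify c ~ a  [subst: {-} | 1 pending]
  bind c := a
step 2: unify List (a -> a) ~ e  [subst: {c:=a} | 0 pending]
  bind e := List (a -> a)

Answer: c:=a e:=List (a -> a)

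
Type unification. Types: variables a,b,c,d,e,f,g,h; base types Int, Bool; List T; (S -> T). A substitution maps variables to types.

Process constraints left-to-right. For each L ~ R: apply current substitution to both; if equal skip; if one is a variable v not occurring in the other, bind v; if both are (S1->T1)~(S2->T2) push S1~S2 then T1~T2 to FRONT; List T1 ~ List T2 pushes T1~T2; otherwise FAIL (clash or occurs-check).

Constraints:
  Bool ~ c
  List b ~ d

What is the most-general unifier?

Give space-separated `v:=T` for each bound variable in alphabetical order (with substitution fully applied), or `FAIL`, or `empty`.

Answer: c:=Bool d:=List b

Derivation:
step 1: unify Bool ~ c  [subst: {-} | 1 pending]
  bind c := Bool
step 2: unify List b ~ d  [subst: {c:=Bool} | 0 pending]
  bind d := List b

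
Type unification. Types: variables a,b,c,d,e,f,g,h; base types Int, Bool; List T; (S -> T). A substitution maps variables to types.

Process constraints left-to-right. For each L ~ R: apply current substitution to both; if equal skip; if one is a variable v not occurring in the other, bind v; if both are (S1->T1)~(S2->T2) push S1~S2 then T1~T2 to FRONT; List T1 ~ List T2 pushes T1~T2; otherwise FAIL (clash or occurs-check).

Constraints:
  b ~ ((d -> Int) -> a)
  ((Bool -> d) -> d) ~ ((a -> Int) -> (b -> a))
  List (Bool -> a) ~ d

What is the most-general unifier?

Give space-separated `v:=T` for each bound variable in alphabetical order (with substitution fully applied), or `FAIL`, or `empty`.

step 1: unify b ~ ((d -> Int) -> a)  [subst: {-} | 2 pending]
  bind b := ((d -> Int) -> a)
step 2: unify ((Bool -> d) -> d) ~ ((a -> Int) -> (((d -> Int) -> a) -> a))  [subst: {b:=((d -> Int) -> a)} | 1 pending]
  -> decompose arrow: push (Bool -> d)~(a -> Int), d~(((d -> Int) -> a) -> a)
step 3: unify (Bool -> d) ~ (a -> Int)  [subst: {b:=((d -> Int) -> a)} | 2 pending]
  -> decompose arrow: push Bool~a, d~Int
step 4: unify Bool ~ a  [subst: {b:=((d -> Int) -> a)} | 3 pending]
  bind a := Bool
step 5: unify d ~ Int  [subst: {b:=((d -> Int) -> a), a:=Bool} | 2 pending]
  bind d := Int
step 6: unify Int ~ (((Int -> Int) -> Bool) -> Bool)  [subst: {b:=((d -> Int) -> a), a:=Bool, d:=Int} | 1 pending]
  clash: Int vs (((Int -> Int) -> Bool) -> Bool)

Answer: FAIL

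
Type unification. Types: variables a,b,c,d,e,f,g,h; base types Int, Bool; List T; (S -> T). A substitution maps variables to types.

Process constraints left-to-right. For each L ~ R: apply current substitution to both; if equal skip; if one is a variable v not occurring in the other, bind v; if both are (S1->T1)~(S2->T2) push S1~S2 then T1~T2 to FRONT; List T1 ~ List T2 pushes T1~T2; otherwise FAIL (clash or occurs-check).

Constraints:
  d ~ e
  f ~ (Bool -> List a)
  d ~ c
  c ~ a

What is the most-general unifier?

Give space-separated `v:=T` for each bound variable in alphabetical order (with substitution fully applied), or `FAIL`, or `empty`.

step 1: unify d ~ e  [subst: {-} | 3 pending]
  bind d := e
step 2: unify f ~ (Bool -> List a)  [subst: {d:=e} | 2 pending]
  bind f := (Bool -> List a)
step 3: unify e ~ c  [subst: {d:=e, f:=(Bool -> List a)} | 1 pending]
  bind e := c
step 4: unify c ~ a  [subst: {d:=e, f:=(Bool -> List a), e:=c} | 0 pending]
  bind c := a

Answer: c:=a d:=a e:=a f:=(Bool -> List a)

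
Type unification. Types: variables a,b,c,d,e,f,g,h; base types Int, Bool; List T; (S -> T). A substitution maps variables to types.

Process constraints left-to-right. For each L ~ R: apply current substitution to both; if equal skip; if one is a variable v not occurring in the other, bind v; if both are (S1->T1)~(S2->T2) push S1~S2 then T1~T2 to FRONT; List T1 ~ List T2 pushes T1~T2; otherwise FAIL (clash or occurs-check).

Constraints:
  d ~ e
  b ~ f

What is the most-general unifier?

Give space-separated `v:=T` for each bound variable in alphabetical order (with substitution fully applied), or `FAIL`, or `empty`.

Answer: b:=f d:=e

Derivation:
step 1: unify d ~ e  [subst: {-} | 1 pending]
  bind d := e
step 2: unify b ~ f  [subst: {d:=e} | 0 pending]
  bind b := f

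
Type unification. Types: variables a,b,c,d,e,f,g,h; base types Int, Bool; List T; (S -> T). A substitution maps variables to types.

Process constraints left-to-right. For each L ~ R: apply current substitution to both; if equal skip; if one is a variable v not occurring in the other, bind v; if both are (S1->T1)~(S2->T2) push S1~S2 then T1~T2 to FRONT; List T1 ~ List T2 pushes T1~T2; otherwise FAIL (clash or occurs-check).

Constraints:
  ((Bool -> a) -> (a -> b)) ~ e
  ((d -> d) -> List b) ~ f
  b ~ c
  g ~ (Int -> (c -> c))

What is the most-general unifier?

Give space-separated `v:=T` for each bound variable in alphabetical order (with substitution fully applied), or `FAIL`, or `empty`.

step 1: unify ((Bool -> a) -> (a -> b)) ~ e  [subst: {-} | 3 pending]
  bind e := ((Bool -> a) -> (a -> b))
step 2: unify ((d -> d) -> List b) ~ f  [subst: {e:=((Bool -> a) -> (a -> b))} | 2 pending]
  bind f := ((d -> d) -> List b)
step 3: unify b ~ c  [subst: {e:=((Bool -> a) -> (a -> b)), f:=((d -> d) -> List b)} | 1 pending]
  bind b := c
step 4: unify g ~ (Int -> (c -> c))  [subst: {e:=((Bool -> a) -> (a -> b)), f:=((d -> d) -> List b), b:=c} | 0 pending]
  bind g := (Int -> (c -> c))

Answer: b:=c e:=((Bool -> a) -> (a -> c)) f:=((d -> d) -> List c) g:=(Int -> (c -> c))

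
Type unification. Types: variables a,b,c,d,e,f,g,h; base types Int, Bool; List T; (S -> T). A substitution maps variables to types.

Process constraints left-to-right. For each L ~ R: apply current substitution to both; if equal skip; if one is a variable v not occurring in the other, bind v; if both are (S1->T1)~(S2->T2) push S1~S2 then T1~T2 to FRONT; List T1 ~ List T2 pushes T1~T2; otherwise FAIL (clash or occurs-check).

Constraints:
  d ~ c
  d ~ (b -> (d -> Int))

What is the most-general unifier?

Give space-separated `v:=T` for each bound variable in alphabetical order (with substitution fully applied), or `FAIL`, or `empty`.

Answer: FAIL

Derivation:
step 1: unify d ~ c  [subst: {-} | 1 pending]
  bind d := c
step 2: unify c ~ (b -> (c -> Int))  [subst: {d:=c} | 0 pending]
  occurs-check fail: c in (b -> (c -> Int))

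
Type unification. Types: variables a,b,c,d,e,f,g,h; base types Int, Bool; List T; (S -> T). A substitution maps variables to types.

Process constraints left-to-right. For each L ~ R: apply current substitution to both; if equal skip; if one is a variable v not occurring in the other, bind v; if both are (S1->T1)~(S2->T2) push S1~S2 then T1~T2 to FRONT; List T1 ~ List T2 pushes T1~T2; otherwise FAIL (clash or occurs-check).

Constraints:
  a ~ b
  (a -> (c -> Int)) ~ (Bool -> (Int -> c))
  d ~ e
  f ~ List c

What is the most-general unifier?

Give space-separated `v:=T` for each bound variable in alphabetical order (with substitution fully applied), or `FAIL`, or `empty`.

step 1: unify a ~ b  [subst: {-} | 3 pending]
  bind a := b
step 2: unify (b -> (c -> Int)) ~ (Bool -> (Int -> c))  [subst: {a:=b} | 2 pending]
  -> decompose arrow: push b~Bool, (c -> Int)~(Int -> c)
step 3: unify b ~ Bool  [subst: {a:=b} | 3 pending]
  bind b := Bool
step 4: unify (c -> Int) ~ (Int -> c)  [subst: {a:=b, b:=Bool} | 2 pending]
  -> decompose arrow: push c~Int, Int~c
step 5: unify c ~ Int  [subst: {a:=b, b:=Bool} | 3 pending]
  bind c := Int
step 6: unify Int ~ Int  [subst: {a:=b, b:=Bool, c:=Int} | 2 pending]
  -> identical, skip
step 7: unify d ~ e  [subst: {a:=b, b:=Bool, c:=Int} | 1 pending]
  bind d := e
step 8: unify f ~ List Int  [subst: {a:=b, b:=Bool, c:=Int, d:=e} | 0 pending]
  bind f := List Int

Answer: a:=Bool b:=Bool c:=Int d:=e f:=List Int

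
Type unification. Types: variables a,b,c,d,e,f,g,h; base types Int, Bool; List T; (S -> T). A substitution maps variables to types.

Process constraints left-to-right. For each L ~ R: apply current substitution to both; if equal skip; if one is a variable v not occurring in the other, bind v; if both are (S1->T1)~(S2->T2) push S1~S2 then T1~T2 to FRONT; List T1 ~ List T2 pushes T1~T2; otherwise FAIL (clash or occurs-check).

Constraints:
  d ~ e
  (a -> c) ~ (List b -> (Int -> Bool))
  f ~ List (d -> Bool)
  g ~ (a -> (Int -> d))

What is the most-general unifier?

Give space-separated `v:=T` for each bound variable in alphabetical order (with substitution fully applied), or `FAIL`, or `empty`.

Answer: a:=List b c:=(Int -> Bool) d:=e f:=List (e -> Bool) g:=(List b -> (Int -> e))

Derivation:
step 1: unify d ~ e  [subst: {-} | 3 pending]
  bind d := e
step 2: unify (a -> c) ~ (List b -> (Int -> Bool))  [subst: {d:=e} | 2 pending]
  -> decompose arrow: push a~List b, c~(Int -> Bool)
step 3: unify a ~ List b  [subst: {d:=e} | 3 pending]
  bind a := List b
step 4: unify c ~ (Int -> Bool)  [subst: {d:=e, a:=List b} | 2 pending]
  bind c := (Int -> Bool)
step 5: unify f ~ List (e -> Bool)  [subst: {d:=e, a:=List b, c:=(Int -> Bool)} | 1 pending]
  bind f := List (e -> Bool)
step 6: unify g ~ (List b -> (Int -> e))  [subst: {d:=e, a:=List b, c:=(Int -> Bool), f:=List (e -> Bool)} | 0 pending]
  bind g := (List b -> (Int -> e))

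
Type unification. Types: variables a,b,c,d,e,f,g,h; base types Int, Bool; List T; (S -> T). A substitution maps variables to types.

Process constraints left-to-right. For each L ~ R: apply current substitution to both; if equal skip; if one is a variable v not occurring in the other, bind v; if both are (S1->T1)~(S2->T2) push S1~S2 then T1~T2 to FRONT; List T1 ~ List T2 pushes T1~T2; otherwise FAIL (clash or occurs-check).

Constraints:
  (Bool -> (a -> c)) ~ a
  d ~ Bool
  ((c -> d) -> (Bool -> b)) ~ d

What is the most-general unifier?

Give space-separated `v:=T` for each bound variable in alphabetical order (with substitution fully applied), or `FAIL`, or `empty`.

Answer: FAIL

Derivation:
step 1: unify (Bool -> (a -> c)) ~ a  [subst: {-} | 2 pending]
  occurs-check fail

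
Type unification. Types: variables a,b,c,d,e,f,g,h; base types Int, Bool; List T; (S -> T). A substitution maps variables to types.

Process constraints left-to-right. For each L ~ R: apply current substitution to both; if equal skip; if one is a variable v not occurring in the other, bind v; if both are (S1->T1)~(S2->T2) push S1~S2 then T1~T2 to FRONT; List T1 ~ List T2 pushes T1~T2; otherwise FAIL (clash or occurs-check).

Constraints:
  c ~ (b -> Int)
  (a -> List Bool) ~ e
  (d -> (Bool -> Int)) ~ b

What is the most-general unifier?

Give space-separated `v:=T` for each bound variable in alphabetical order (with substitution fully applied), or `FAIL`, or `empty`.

Answer: b:=(d -> (Bool -> Int)) c:=((d -> (Bool -> Int)) -> Int) e:=(a -> List Bool)

Derivation:
step 1: unify c ~ (b -> Int)  [subst: {-} | 2 pending]
  bind c := (b -> Int)
step 2: unify (a -> List Bool) ~ e  [subst: {c:=(b -> Int)} | 1 pending]
  bind e := (a -> List Bool)
step 3: unify (d -> (Bool -> Int)) ~ b  [subst: {c:=(b -> Int), e:=(a -> List Bool)} | 0 pending]
  bind b := (d -> (Bool -> Int))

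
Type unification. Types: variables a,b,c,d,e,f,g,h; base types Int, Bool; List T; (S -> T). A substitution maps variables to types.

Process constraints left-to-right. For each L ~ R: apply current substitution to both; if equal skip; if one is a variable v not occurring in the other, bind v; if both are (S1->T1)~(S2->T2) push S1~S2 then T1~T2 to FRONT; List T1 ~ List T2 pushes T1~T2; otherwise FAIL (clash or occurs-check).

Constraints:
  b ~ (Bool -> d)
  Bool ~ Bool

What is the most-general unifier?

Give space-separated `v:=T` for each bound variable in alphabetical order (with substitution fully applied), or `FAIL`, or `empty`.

Answer: b:=(Bool -> d)

Derivation:
step 1: unify b ~ (Bool -> d)  [subst: {-} | 1 pending]
  bind b := (Bool -> d)
step 2: unify Bool ~ Bool  [subst: {b:=(Bool -> d)} | 0 pending]
  -> identical, skip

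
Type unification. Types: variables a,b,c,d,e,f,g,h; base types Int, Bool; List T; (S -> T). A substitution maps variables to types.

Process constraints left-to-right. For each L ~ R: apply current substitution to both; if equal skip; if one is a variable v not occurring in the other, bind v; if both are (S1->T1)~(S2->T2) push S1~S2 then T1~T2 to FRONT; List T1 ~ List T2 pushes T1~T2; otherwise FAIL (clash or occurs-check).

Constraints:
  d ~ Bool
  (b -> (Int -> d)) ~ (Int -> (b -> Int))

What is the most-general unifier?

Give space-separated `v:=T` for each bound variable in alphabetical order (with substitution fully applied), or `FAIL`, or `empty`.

step 1: unify d ~ Bool  [subst: {-} | 1 pending]
  bind d := Bool
step 2: unify (b -> (Int -> Bool)) ~ (Int -> (b -> Int))  [subst: {d:=Bool} | 0 pending]
  -> decompose arrow: push b~Int, (Int -> Bool)~(b -> Int)
step 3: unify b ~ Int  [subst: {d:=Bool} | 1 pending]
  bind b := Int
step 4: unify (Int -> Bool) ~ (Int -> Int)  [subst: {d:=Bool, b:=Int} | 0 pending]
  -> decompose arrow: push Int~Int, Bool~Int
step 5: unify Int ~ Int  [subst: {d:=Bool, b:=Int} | 1 pending]
  -> identical, skip
step 6: unify Bool ~ Int  [subst: {d:=Bool, b:=Int} | 0 pending]
  clash: Bool vs Int

Answer: FAIL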